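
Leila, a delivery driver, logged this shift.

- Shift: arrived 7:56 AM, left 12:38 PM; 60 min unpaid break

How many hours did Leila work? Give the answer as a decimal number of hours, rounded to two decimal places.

Shift: 7:56 AM–12:38 PM = 4 h 42 min; less 60 min break → 3 h 42 min

3.70 hours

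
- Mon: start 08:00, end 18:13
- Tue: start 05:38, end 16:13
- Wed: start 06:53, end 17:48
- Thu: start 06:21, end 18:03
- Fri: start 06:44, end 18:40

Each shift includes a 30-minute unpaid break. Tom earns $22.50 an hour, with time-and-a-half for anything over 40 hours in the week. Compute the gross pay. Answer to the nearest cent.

$1333.69

Mon: 08:00–18:13 = 10 h 13 min; less 30 min break → 9 h 43 min
Tue: 05:38–16:13 = 10 h 35 min; less 30 min break → 10 h 5 min
Wed: 06:53–17:48 = 10 h 55 min; less 30 min break → 10 h 25 min
Thu: 06:21–18:03 = 11 h 42 min; less 30 min break → 11 h 12 min
Fri: 06:44–18:40 = 11 h 56 min; less 30 min break → 11 h 26 min
Total worked: 52 h 51 min = 3171 min.
Regular 40 h 0 min = 2400 min at $22.50/h; overtime 12 h 51 min = 771 min at $33.75/h.
Pay = (2400 × $22.50 + 771 × $33.75) ÷ 60 = $1333.69.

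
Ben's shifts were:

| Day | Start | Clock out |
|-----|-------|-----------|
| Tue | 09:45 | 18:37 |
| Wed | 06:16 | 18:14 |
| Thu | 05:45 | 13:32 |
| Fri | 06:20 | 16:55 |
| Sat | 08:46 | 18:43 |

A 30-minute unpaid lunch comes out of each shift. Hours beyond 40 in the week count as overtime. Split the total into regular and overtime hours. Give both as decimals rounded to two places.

Tue: 09:45–18:37 = 8 h 52 min; less 30 min break → 8 h 22 min
Wed: 06:16–18:14 = 11 h 58 min; less 30 min break → 11 h 28 min
Thu: 05:45–13:32 = 7 h 47 min; less 30 min break → 7 h 17 min
Fri: 06:20–16:55 = 10 h 35 min; less 30 min break → 10 h 5 min
Sat: 08:46–18:43 = 9 h 57 min; less 30 min break → 9 h 27 min
Total worked: 46 h 39 min = 46.65 h.
Threshold 40 h → overtime 6 h 39 min, regular 40 h 0 min.

Regular 40.00 hours, overtime 6.65 hours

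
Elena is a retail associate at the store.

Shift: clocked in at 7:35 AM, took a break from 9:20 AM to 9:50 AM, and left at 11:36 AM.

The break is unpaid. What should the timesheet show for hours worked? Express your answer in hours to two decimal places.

3.52 hours

Shift: 7:35 AM–11:36 AM = 4 h 1 min; less 30 min break → 3 h 31 min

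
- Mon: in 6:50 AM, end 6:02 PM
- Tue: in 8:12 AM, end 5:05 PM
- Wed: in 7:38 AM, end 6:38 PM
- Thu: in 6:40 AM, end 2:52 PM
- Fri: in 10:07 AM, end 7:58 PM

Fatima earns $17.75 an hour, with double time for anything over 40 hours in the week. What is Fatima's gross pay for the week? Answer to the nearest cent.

$1034.23

Mon: 6:50 AM–6:02 PM = 11 h 12 min
Tue: 8:12 AM–5:05 PM = 8 h 53 min
Wed: 7:38 AM–6:38 PM = 11 h 0 min
Thu: 6:40 AM–2:52 PM = 8 h 12 min
Fri: 10:07 AM–7:58 PM = 9 h 51 min
Total worked: 49 h 8 min = 2948 min.
Regular 40 h 0 min = 2400 min at $17.75/h; overtime 9 h 8 min = 548 min at $35.50/h.
Pay = (2400 × $17.75 + 548 × $35.50) ÷ 60 = $1034.23.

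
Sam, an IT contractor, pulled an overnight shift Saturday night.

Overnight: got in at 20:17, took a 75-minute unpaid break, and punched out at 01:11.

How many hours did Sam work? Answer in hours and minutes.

3 h 39 min

Overnight: 20:17 → midnight = 3 h 43 min; midnight → 01:11 = 1 h 11 min; span 4 h 54 min; less 75 min break → 3 h 39 min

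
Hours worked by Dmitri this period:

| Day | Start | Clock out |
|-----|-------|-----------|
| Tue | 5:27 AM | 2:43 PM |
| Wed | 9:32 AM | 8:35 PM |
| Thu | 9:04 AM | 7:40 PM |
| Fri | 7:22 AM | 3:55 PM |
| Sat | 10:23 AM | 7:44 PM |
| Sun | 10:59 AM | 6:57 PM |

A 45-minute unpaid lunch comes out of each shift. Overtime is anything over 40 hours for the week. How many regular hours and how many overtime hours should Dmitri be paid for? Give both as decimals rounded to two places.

Tue: 5:27 AM–2:43 PM = 9 h 16 min; less 45 min break → 8 h 31 min
Wed: 9:32 AM–8:35 PM = 11 h 3 min; less 45 min break → 10 h 18 min
Thu: 9:04 AM–7:40 PM = 10 h 36 min; less 45 min break → 9 h 51 min
Fri: 7:22 AM–3:55 PM = 8 h 33 min; less 45 min break → 7 h 48 min
Sat: 10:23 AM–7:44 PM = 9 h 21 min; less 45 min break → 8 h 36 min
Sun: 10:59 AM–6:57 PM = 7 h 58 min; less 45 min break → 7 h 13 min
Total worked: 52 h 17 min = 52.28 h.
Threshold 40 h → overtime 12 h 17 min, regular 40 h 0 min.

Regular 40.00 hours, overtime 12.28 hours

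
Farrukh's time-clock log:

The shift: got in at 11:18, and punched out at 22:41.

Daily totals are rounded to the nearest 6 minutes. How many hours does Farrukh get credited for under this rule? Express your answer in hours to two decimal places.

The shift: 11:18–22:41 = 11 h 23 min → rounds to 11 h 24 min

11.40 hours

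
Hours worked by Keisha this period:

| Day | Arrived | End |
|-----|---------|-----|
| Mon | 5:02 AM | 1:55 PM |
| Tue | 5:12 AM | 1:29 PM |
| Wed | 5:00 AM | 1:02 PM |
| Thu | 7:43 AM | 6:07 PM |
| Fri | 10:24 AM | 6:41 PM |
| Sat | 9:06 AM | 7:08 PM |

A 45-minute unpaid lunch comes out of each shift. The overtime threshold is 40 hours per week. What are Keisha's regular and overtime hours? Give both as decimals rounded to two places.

Regular 40.00 hours, overtime 9.42 hours

Mon: 5:02 AM–1:55 PM = 8 h 53 min; less 45 min break → 8 h 8 min
Tue: 5:12 AM–1:29 PM = 8 h 17 min; less 45 min break → 7 h 32 min
Wed: 5:00 AM–1:02 PM = 8 h 2 min; less 45 min break → 7 h 17 min
Thu: 7:43 AM–6:07 PM = 10 h 24 min; less 45 min break → 9 h 39 min
Fri: 10:24 AM–6:41 PM = 8 h 17 min; less 45 min break → 7 h 32 min
Sat: 9:06 AM–7:08 PM = 10 h 2 min; less 45 min break → 9 h 17 min
Total worked: 49 h 25 min = 49.42 h.
Threshold 40 h → overtime 9 h 25 min, regular 40 h 0 min.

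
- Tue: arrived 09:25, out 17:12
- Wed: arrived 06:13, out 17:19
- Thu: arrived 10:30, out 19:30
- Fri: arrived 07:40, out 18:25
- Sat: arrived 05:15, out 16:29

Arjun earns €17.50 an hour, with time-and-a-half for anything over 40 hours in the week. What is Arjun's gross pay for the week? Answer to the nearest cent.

Tue: 09:25–17:12 = 7 h 47 min
Wed: 06:13–17:19 = 11 h 6 min
Thu: 10:30–19:30 = 9 h 0 min
Fri: 07:40–18:25 = 10 h 45 min
Sat: 05:15–16:29 = 11 h 14 min
Total worked: 49 h 52 min = 2992 min.
Regular 40 h 0 min = 2400 min at €17.50/h; overtime 9 h 52 min = 592 min at €26.25/h.
Pay = (2400 × €17.50 + 592 × €26.25) ÷ 60 = €959.00.

€959.00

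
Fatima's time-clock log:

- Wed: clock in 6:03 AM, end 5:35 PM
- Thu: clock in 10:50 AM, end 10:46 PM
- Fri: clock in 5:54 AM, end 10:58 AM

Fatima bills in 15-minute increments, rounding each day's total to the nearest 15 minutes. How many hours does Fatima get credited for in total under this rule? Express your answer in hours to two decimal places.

Wed: 6:03 AM–5:35 PM = 11 h 32 min → rounds to 11 h 30 min
Thu: 10:50 AM–10:46 PM = 11 h 56 min → rounds to 12 h 0 min
Fri: 5:54 AM–10:58 AM = 5 h 4 min → rounds to 5 h 0 min
Total credited: 28 h 30 min.

28.50 hours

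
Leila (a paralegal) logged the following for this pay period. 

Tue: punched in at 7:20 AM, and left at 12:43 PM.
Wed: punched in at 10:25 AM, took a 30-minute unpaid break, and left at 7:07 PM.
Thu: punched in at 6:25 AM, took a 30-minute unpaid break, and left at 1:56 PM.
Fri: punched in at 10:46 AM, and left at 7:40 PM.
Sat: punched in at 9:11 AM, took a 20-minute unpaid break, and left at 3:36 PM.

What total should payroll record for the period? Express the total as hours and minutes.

Tue: 7:20 AM–12:43 PM = 5 h 23 min
Wed: 10:25 AM–7:07 PM = 8 h 42 min; less 30 min break → 8 h 12 min
Thu: 6:25 AM–1:56 PM = 7 h 31 min; less 30 min break → 7 h 1 min
Fri: 10:46 AM–7:40 PM = 8 h 54 min
Sat: 9:11 AM–3:36 PM = 6 h 25 min; less 20 min break → 6 h 5 min
Total: 5 h 23 min + 8 h 12 min + 7 h 1 min + 8 h 54 min + 6 h 5 min = 35 h 35 min.

35 h 35 min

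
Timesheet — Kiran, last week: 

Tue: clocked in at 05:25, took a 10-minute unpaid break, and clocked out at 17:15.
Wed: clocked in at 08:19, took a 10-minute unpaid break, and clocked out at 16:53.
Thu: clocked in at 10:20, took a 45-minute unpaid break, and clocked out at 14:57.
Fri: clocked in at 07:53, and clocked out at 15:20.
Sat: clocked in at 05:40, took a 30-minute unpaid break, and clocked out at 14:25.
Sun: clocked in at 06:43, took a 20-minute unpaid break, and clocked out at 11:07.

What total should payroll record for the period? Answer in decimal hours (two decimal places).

43.70 hours

Tue: 05:25–17:15 = 11 h 50 min; less 10 min break → 11 h 40 min
Wed: 08:19–16:53 = 8 h 34 min; less 10 min break → 8 h 24 min
Thu: 10:20–14:57 = 4 h 37 min; less 45 min break → 3 h 52 min
Fri: 07:53–15:20 = 7 h 27 min
Sat: 05:40–14:25 = 8 h 45 min; less 30 min break → 8 h 15 min
Sun: 06:43–11:07 = 4 h 24 min; less 20 min break → 4 h 4 min
Total: 11 h 40 min + 8 h 24 min + 3 h 52 min + 7 h 27 min + 8 h 15 min + 4 h 4 min = 43 h 42 min.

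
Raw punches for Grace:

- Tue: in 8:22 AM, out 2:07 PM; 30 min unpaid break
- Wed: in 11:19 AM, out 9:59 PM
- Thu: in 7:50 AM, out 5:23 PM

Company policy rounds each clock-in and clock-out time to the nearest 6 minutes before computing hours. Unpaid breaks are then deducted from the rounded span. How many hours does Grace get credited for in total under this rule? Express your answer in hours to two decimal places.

25.50 hours

Tue: in 8:22 AM→8:24 AM, out 2:07 PM→2:06 PM; 5 h 42 min − 30 min = 5 h 12 min
Wed: in 11:19 AM→11:18 AM, out 9:59 PM→10:00 PM; 10 h 42 min
Thu: in 7:50 AM→7:48 AM, out 5:23 PM→5:24 PM; 9 h 36 min
Total credited: 25 h 30 min.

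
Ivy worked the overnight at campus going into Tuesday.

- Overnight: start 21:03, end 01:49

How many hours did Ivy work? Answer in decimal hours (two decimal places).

4.77 hours

Overnight: 21:03 → midnight = 2 h 57 min; midnight → 01:49 = 1 h 49 min; span 4 h 46 min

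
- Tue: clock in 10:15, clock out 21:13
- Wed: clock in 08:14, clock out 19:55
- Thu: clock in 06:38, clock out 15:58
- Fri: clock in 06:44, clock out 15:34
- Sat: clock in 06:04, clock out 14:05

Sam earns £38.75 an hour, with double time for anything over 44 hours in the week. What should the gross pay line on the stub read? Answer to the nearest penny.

£2079.58

Tue: 10:15–21:13 = 10 h 58 min
Wed: 08:14–19:55 = 11 h 41 min
Thu: 06:38–15:58 = 9 h 20 min
Fri: 06:44–15:34 = 8 h 50 min
Sat: 06:04–14:05 = 8 h 1 min
Total worked: 48 h 50 min = 2930 min.
Regular 44 h 0 min = 2640 min at £38.75/h; overtime 4 h 50 min = 290 min at £77.50/h.
Pay = (2640 × £38.75 + 290 × £77.50) ÷ 60 = £2079.58.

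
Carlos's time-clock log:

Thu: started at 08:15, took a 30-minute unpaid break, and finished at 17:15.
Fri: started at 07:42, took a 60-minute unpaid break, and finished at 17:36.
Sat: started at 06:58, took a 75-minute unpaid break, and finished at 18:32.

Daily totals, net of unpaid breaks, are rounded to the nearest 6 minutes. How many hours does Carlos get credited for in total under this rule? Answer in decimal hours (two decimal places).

27.70 hours

Thu: 08:15–17:15 = 9 h 0 min − 30 min = 8 h 30 min → rounds to 8 h 30 min
Fri: 07:42–17:36 = 9 h 54 min − 60 min = 8 h 54 min → rounds to 8 h 54 min
Sat: 06:58–18:32 = 11 h 34 min − 75 min = 10 h 19 min → rounds to 10 h 18 min
Total credited: 27 h 42 min.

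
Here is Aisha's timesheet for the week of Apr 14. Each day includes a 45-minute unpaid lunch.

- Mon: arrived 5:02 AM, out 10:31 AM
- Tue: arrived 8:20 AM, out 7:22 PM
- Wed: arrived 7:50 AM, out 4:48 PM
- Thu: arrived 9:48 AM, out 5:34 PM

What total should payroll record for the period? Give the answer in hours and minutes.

Mon: 5:02 AM–10:31 AM = 5 h 29 min; less 45 min break → 4 h 44 min
Tue: 8:20 AM–7:22 PM = 11 h 2 min; less 45 min break → 10 h 17 min
Wed: 7:50 AM–4:48 PM = 8 h 58 min; less 45 min break → 8 h 13 min
Thu: 9:48 AM–5:34 PM = 7 h 46 min; less 45 min break → 7 h 1 min
Total: 4 h 44 min + 10 h 17 min + 8 h 13 min + 7 h 1 min = 30 h 15 min.

30 h 15 min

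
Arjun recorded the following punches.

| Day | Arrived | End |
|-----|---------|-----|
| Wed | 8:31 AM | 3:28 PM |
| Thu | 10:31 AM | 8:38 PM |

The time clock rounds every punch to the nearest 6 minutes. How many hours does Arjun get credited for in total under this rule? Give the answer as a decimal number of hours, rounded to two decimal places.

Wed: in 8:31 AM→8:30 AM, out 3:28 PM→3:30 PM; 7 h 0 min
Thu: in 10:31 AM→10:30 AM, out 8:38 PM→8:36 PM; 10 h 6 min
Total credited: 17 h 6 min.

17.10 hours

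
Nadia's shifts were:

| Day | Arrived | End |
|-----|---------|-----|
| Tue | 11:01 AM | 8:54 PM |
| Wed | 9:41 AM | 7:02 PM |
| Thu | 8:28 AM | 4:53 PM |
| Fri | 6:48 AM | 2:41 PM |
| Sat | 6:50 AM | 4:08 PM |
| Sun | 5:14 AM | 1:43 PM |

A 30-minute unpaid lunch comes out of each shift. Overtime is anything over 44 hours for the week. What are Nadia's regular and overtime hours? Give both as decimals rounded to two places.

Regular 44.00 hours, overtime 6.32 hours

Tue: 11:01 AM–8:54 PM = 9 h 53 min; less 30 min break → 9 h 23 min
Wed: 9:41 AM–7:02 PM = 9 h 21 min; less 30 min break → 8 h 51 min
Thu: 8:28 AM–4:53 PM = 8 h 25 min; less 30 min break → 7 h 55 min
Fri: 6:48 AM–2:41 PM = 7 h 53 min; less 30 min break → 7 h 23 min
Sat: 6:50 AM–4:08 PM = 9 h 18 min; less 30 min break → 8 h 48 min
Sun: 5:14 AM–1:43 PM = 8 h 29 min; less 30 min break → 7 h 59 min
Total worked: 50 h 19 min = 50.32 h.
Threshold 44 h → overtime 6 h 19 min, regular 44 h 0 min.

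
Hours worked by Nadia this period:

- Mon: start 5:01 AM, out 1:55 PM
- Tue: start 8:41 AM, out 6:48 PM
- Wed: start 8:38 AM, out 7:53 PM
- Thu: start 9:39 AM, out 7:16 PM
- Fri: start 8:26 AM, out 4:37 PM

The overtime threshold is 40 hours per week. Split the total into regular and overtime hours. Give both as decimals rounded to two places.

Regular 40.00 hours, overtime 8.07 hours

Mon: 5:01 AM–1:55 PM = 8 h 54 min
Tue: 8:41 AM–6:48 PM = 10 h 7 min
Wed: 8:38 AM–7:53 PM = 11 h 15 min
Thu: 9:39 AM–7:16 PM = 9 h 37 min
Fri: 8:26 AM–4:37 PM = 8 h 11 min
Total worked: 48 h 4 min = 48.07 h.
Threshold 40 h → overtime 8 h 4 min, regular 40 h 0 min.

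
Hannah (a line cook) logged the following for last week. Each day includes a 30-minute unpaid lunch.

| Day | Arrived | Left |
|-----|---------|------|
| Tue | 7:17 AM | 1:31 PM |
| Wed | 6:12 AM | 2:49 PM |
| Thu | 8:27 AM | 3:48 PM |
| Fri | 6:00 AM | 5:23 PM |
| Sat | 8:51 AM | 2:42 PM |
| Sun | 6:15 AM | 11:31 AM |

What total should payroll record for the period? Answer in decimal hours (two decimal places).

Tue: 7:17 AM–1:31 PM = 6 h 14 min; less 30 min break → 5 h 44 min
Wed: 6:12 AM–2:49 PM = 8 h 37 min; less 30 min break → 8 h 7 min
Thu: 8:27 AM–3:48 PM = 7 h 21 min; less 30 min break → 6 h 51 min
Fri: 6:00 AM–5:23 PM = 11 h 23 min; less 30 min break → 10 h 53 min
Sat: 8:51 AM–2:42 PM = 5 h 51 min; less 30 min break → 5 h 21 min
Sun: 6:15 AM–11:31 AM = 5 h 16 min; less 30 min break → 4 h 46 min
Total: 5 h 44 min + 8 h 7 min + 6 h 51 min + 10 h 53 min + 5 h 21 min + 4 h 46 min = 41 h 42 min.

41.70 hours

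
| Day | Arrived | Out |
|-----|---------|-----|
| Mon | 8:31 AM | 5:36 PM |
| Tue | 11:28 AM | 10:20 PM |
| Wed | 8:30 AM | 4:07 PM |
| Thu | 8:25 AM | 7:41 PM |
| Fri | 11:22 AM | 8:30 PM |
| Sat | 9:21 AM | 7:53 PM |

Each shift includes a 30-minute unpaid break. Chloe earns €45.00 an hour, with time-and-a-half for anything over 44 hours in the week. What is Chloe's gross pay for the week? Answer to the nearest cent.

Mon: 8:31 AM–5:36 PM = 9 h 5 min; less 30 min break → 8 h 35 min
Tue: 11:28 AM–10:20 PM = 10 h 52 min; less 30 min break → 10 h 22 min
Wed: 8:30 AM–4:07 PM = 7 h 37 min; less 30 min break → 7 h 7 min
Thu: 8:25 AM–7:41 PM = 11 h 16 min; less 30 min break → 10 h 46 min
Fri: 11:22 AM–8:30 PM = 9 h 8 min; less 30 min break → 8 h 38 min
Sat: 9:21 AM–7:53 PM = 10 h 32 min; less 30 min break → 10 h 2 min
Total worked: 55 h 30 min = 3330 min.
Regular 44 h 0 min = 2640 min at €45.00/h; overtime 11 h 30 min = 690 min at €67.50/h.
Pay = (2640 × €45.00 + 690 × €67.50) ÷ 60 = €2756.25.

€2756.25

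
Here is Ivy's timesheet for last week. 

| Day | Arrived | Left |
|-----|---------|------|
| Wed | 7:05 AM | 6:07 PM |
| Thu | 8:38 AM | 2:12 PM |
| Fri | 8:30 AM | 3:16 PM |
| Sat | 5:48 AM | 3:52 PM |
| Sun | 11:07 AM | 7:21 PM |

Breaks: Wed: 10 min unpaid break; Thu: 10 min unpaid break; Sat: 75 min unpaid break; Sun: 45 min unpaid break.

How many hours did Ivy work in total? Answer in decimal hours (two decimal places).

39.33 hours

Wed: 7:05 AM–6:07 PM = 11 h 2 min; less 10 min break → 10 h 52 min
Thu: 8:38 AM–2:12 PM = 5 h 34 min; less 10 min break → 5 h 24 min
Fri: 8:30 AM–3:16 PM = 6 h 46 min
Sat: 5:48 AM–3:52 PM = 10 h 4 min; less 75 min break → 8 h 49 min
Sun: 11:07 AM–7:21 PM = 8 h 14 min; less 45 min break → 7 h 29 min
Total: 10 h 52 min + 5 h 24 min + 6 h 46 min + 8 h 49 min + 7 h 29 min = 39 h 20 min.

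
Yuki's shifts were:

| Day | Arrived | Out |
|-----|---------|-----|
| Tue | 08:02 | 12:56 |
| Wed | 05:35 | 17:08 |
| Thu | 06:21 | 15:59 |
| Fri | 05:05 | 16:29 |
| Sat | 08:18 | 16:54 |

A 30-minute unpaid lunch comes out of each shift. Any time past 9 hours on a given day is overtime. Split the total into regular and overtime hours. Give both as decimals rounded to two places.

Tue: 08:02–12:56 = 4 h 54 min; less 30 min break → 4 h 24 min
Wed: 05:35–17:08 = 11 h 33 min; less 30 min break → 11 h 3 min
Thu: 06:21–15:59 = 9 h 38 min; less 30 min break → 9 h 8 min
Fri: 05:05–16:29 = 11 h 24 min; less 30 min break → 10 h 54 min
Sat: 08:18–16:54 = 8 h 36 min; less 30 min break → 8 h 6 min
Tue reg 4 h 24 min / OT 0 h 0 min; Wed reg 9 h 0 min / OT 2 h 3 min; Thu reg 9 h 0 min / OT 0 h 8 min; Fri reg 9 h 0 min / OT 1 h 54 min; Sat reg 8 h 6 min / OT 0 h 0 min.
Totals: regular 39 h 30 min, overtime 4 h 5 min.

Regular 39.50 hours, overtime 4.08 hours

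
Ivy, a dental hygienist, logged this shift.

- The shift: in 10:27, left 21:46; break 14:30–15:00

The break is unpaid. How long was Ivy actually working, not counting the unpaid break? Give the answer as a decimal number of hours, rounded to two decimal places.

The shift: 10:27–21:46 = 11 h 19 min; less 30 min break → 10 h 49 min

10.82 hours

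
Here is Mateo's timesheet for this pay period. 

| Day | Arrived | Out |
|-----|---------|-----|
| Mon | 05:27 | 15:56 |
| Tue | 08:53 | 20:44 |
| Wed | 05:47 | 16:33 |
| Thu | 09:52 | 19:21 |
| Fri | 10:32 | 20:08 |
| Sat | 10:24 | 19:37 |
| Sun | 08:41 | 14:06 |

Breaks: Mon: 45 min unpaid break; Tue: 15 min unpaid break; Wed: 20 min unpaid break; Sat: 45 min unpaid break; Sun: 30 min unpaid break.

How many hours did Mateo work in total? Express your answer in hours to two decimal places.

64.23 hours

Mon: 05:27–15:56 = 10 h 29 min; less 45 min break → 9 h 44 min
Tue: 08:53–20:44 = 11 h 51 min; less 15 min break → 11 h 36 min
Wed: 05:47–16:33 = 10 h 46 min; less 20 min break → 10 h 26 min
Thu: 09:52–19:21 = 9 h 29 min
Fri: 10:32–20:08 = 9 h 36 min
Sat: 10:24–19:37 = 9 h 13 min; less 45 min break → 8 h 28 min
Sun: 08:41–14:06 = 5 h 25 min; less 30 min break → 4 h 55 min
Total: 9 h 44 min + 11 h 36 min + 10 h 26 min + 9 h 29 min + 9 h 36 min + 8 h 28 min + 4 h 55 min = 64 h 14 min.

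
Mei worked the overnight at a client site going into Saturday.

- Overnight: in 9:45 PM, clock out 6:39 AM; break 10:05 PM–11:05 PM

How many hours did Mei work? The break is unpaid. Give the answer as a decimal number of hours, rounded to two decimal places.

Overnight: 9:45 PM → midnight = 2 h 15 min; midnight → 6:39 AM = 6 h 39 min; span 8 h 54 min; less 60 min break → 7 h 54 min

7.90 hours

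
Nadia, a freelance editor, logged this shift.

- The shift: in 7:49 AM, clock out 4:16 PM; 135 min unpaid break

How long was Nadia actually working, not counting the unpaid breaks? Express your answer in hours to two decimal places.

The shift: 7:49 AM–4:16 PM = 8 h 27 min; less 135 min break → 6 h 12 min

6.20 hours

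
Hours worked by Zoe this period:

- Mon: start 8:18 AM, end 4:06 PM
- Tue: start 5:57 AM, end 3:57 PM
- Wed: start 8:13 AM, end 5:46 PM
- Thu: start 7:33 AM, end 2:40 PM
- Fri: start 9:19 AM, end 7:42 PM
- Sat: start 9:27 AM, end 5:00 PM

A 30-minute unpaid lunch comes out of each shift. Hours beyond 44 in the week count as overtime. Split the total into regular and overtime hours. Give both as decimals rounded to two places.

Mon: 8:18 AM–4:06 PM = 7 h 48 min; less 30 min break → 7 h 18 min
Tue: 5:57 AM–3:57 PM = 10 h 0 min; less 30 min break → 9 h 30 min
Wed: 8:13 AM–5:46 PM = 9 h 33 min; less 30 min break → 9 h 3 min
Thu: 7:33 AM–2:40 PM = 7 h 7 min; less 30 min break → 6 h 37 min
Fri: 9:19 AM–7:42 PM = 10 h 23 min; less 30 min break → 9 h 53 min
Sat: 9:27 AM–5:00 PM = 7 h 33 min; less 30 min break → 7 h 3 min
Total worked: 49 h 24 min = 49.40 h.
Threshold 44 h → overtime 5 h 24 min, regular 44 h 0 min.

Regular 44.00 hours, overtime 5.40 hours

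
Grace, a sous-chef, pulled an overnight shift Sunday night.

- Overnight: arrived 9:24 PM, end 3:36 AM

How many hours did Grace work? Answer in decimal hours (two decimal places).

6.20 hours

Overnight: 9:24 PM → midnight = 2 h 36 min; midnight → 3:36 AM = 3 h 36 min; span 6 h 12 min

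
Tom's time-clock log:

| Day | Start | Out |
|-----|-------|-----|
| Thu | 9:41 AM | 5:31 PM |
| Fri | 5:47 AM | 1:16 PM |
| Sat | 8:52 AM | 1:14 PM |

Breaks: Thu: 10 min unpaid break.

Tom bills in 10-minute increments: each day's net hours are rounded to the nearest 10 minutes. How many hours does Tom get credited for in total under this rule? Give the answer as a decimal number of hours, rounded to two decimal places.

Thu: 9:41 AM–5:31 PM = 7 h 50 min − 10 min = 7 h 40 min → rounds to 7 h 40 min
Fri: 5:47 AM–1:16 PM = 7 h 29 min → rounds to 7 h 30 min
Sat: 8:52 AM–1:14 PM = 4 h 22 min → rounds to 4 h 20 min
Total credited: 19 h 30 min.

19.50 hours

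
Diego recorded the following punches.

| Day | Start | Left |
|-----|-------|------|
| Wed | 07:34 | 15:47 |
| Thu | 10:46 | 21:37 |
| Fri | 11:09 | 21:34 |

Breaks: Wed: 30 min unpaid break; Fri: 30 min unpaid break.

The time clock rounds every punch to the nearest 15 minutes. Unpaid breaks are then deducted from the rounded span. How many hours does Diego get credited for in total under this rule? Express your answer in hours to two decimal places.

28.25 hours

Wed: in 07:34→07:30, out 15:47→15:45; 8 h 15 min − 30 min = 7 h 45 min
Thu: in 10:46→10:45, out 21:37→21:30; 10 h 45 min
Fri: in 11:09→11:15, out 21:34→21:30; 10 h 15 min − 30 min = 9 h 45 min
Total credited: 28 h 15 min.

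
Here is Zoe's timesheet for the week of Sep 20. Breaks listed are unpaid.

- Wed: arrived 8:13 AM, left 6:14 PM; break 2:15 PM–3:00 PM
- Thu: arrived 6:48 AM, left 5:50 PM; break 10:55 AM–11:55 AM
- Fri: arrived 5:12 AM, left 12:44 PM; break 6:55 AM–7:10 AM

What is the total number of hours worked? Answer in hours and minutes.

Wed: 8:13 AM–6:14 PM = 10 h 1 min; less 45 min break → 9 h 16 min
Thu: 6:48 AM–5:50 PM = 11 h 2 min; less 60 min break → 10 h 2 min
Fri: 5:12 AM–12:44 PM = 7 h 32 min; less 15 min break → 7 h 17 min
Total: 9 h 16 min + 10 h 2 min + 7 h 17 min = 26 h 35 min.

26 h 35 min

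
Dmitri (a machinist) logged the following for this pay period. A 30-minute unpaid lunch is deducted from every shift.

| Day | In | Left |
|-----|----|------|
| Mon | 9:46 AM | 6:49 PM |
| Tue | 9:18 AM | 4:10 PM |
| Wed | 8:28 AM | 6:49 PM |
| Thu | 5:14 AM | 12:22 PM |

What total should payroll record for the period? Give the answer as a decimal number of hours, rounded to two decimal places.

31.40 hours

Mon: 9:46 AM–6:49 PM = 9 h 3 min; less 30 min break → 8 h 33 min
Tue: 9:18 AM–4:10 PM = 6 h 52 min; less 30 min break → 6 h 22 min
Wed: 8:28 AM–6:49 PM = 10 h 21 min; less 30 min break → 9 h 51 min
Thu: 5:14 AM–12:22 PM = 7 h 8 min; less 30 min break → 6 h 38 min
Total: 8 h 33 min + 6 h 22 min + 9 h 51 min + 6 h 38 min = 31 h 24 min.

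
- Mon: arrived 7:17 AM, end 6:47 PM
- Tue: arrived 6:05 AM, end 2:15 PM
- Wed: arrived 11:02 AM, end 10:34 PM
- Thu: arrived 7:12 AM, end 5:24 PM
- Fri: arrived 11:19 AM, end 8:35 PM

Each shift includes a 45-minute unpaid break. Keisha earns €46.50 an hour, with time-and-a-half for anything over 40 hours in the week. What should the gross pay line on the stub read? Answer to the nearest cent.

Mon: 7:17 AM–6:47 PM = 11 h 30 min; less 45 min break → 10 h 45 min
Tue: 6:05 AM–2:15 PM = 8 h 10 min; less 45 min break → 7 h 25 min
Wed: 11:02 AM–10:34 PM = 11 h 32 min; less 45 min break → 10 h 47 min
Thu: 7:12 AM–5:24 PM = 10 h 12 min; less 45 min break → 9 h 27 min
Fri: 11:19 AM–8:35 PM = 9 h 16 min; less 45 min break → 8 h 31 min
Total worked: 46 h 55 min = 2815 min.
Regular 40 h 0 min = 2400 min at €46.50/h; overtime 6 h 55 min = 415 min at €69.75/h.
Pay = (2400 × €46.50 + 415 × €69.75) ÷ 60 = €2342.44.

€2342.44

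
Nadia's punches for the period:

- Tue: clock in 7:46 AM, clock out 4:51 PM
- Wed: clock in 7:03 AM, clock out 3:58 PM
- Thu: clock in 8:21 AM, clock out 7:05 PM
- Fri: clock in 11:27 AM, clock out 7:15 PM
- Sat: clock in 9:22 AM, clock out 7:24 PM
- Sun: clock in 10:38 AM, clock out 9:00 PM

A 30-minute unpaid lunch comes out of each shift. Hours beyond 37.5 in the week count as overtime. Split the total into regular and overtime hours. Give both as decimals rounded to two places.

Regular 37.50 hours, overtime 16.43 hours

Tue: 7:46 AM–4:51 PM = 9 h 5 min; less 30 min break → 8 h 35 min
Wed: 7:03 AM–3:58 PM = 8 h 55 min; less 30 min break → 8 h 25 min
Thu: 8:21 AM–7:05 PM = 10 h 44 min; less 30 min break → 10 h 14 min
Fri: 11:27 AM–7:15 PM = 7 h 48 min; less 30 min break → 7 h 18 min
Sat: 9:22 AM–7:24 PM = 10 h 2 min; less 30 min break → 9 h 32 min
Sun: 10:38 AM–9:00 PM = 10 h 22 min; less 30 min break → 9 h 52 min
Total worked: 53 h 56 min = 53.93 h.
Threshold 37.5 h → overtime 16 h 26 min, regular 37 h 30 min.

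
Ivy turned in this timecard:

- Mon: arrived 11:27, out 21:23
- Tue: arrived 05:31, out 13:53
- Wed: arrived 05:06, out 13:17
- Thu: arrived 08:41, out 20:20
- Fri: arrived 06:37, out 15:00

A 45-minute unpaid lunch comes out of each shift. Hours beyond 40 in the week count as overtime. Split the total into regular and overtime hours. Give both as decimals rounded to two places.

Mon: 11:27–21:23 = 9 h 56 min; less 45 min break → 9 h 11 min
Tue: 05:31–13:53 = 8 h 22 min; less 45 min break → 7 h 37 min
Wed: 05:06–13:17 = 8 h 11 min; less 45 min break → 7 h 26 min
Thu: 08:41–20:20 = 11 h 39 min; less 45 min break → 10 h 54 min
Fri: 06:37–15:00 = 8 h 23 min; less 45 min break → 7 h 38 min
Total worked: 42 h 46 min = 42.77 h.
Threshold 40 h → overtime 2 h 46 min, regular 40 h 0 min.

Regular 40.00 hours, overtime 2.77 hours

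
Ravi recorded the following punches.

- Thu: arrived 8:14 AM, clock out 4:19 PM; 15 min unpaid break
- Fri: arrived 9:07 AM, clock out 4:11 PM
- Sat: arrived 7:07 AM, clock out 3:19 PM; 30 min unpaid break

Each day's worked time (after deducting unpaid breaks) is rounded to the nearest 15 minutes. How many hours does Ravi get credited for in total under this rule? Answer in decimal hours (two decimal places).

Thu: 8:14 AM–4:19 PM = 8 h 5 min − 15 min = 7 h 50 min → rounds to 7 h 45 min
Fri: 9:07 AM–4:11 PM = 7 h 4 min → rounds to 7 h 0 min
Sat: 7:07 AM–3:19 PM = 8 h 12 min − 30 min = 7 h 42 min → rounds to 7 h 45 min
Total credited: 22 h 30 min.

22.50 hours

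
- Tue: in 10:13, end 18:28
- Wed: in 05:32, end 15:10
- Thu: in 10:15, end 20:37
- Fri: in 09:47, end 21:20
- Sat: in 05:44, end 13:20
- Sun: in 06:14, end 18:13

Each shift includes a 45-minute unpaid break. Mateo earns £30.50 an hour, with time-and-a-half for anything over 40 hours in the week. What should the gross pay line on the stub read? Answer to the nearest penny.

£1900.91

Tue: 10:13–18:28 = 8 h 15 min; less 45 min break → 7 h 30 min
Wed: 05:32–15:10 = 9 h 38 min; less 45 min break → 8 h 53 min
Thu: 10:15–20:37 = 10 h 22 min; less 45 min break → 9 h 37 min
Fri: 09:47–21:20 = 11 h 33 min; less 45 min break → 10 h 48 min
Sat: 05:44–13:20 = 7 h 36 min; less 45 min break → 6 h 51 min
Sun: 06:14–18:13 = 11 h 59 min; less 45 min break → 11 h 14 min
Total worked: 54 h 53 min = 3293 min.
Regular 40 h 0 min = 2400 min at £30.50/h; overtime 14 h 53 min = 893 min at £45.75/h.
Pay = (2400 × £30.50 + 893 × £45.75) ÷ 60 = £1900.91.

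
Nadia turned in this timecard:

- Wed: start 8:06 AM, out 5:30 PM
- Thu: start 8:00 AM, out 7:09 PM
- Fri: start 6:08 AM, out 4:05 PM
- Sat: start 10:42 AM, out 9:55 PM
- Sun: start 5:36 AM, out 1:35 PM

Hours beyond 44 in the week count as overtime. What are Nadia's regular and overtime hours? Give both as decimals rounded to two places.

Wed: 8:06 AM–5:30 PM = 9 h 24 min
Thu: 8:00 AM–7:09 PM = 11 h 9 min
Fri: 6:08 AM–4:05 PM = 9 h 57 min
Sat: 10:42 AM–9:55 PM = 11 h 13 min
Sun: 5:36 AM–1:35 PM = 7 h 59 min
Total worked: 49 h 42 min = 49.70 h.
Threshold 44 h → overtime 5 h 42 min, regular 44 h 0 min.

Regular 44.00 hours, overtime 5.70 hours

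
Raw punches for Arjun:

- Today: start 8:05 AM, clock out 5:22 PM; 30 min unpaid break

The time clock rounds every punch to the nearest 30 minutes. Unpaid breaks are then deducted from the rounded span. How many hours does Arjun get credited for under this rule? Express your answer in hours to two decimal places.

9.00 hours

Today: in 8:05 AM→8:00 AM, out 5:22 PM→5:30 PM; 9 h 30 min − 30 min = 9 h 0 min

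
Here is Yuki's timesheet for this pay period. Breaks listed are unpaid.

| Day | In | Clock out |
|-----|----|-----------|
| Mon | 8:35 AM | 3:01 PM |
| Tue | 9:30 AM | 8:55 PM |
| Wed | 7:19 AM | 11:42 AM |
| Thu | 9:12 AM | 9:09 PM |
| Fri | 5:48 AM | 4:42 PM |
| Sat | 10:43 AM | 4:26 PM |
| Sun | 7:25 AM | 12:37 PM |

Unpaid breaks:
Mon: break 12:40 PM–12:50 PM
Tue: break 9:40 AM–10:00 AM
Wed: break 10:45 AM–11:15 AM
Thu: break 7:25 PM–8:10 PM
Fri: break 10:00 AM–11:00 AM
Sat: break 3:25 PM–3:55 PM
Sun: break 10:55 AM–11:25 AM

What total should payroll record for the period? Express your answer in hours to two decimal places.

52.25 hours

Mon: 8:35 AM–3:01 PM = 6 h 26 min; less 10 min break → 6 h 16 min
Tue: 9:30 AM–8:55 PM = 11 h 25 min; less 20 min break → 11 h 5 min
Wed: 7:19 AM–11:42 AM = 4 h 23 min; less 30 min break → 3 h 53 min
Thu: 9:12 AM–9:09 PM = 11 h 57 min; less 45 min break → 11 h 12 min
Fri: 5:48 AM–4:42 PM = 10 h 54 min; less 60 min break → 9 h 54 min
Sat: 10:43 AM–4:26 PM = 5 h 43 min; less 30 min break → 5 h 13 min
Sun: 7:25 AM–12:37 PM = 5 h 12 min; less 30 min break → 4 h 42 min
Total: 6 h 16 min + 11 h 5 min + 3 h 53 min + 11 h 12 min + 9 h 54 min + 5 h 13 min + 4 h 42 min = 52 h 15 min.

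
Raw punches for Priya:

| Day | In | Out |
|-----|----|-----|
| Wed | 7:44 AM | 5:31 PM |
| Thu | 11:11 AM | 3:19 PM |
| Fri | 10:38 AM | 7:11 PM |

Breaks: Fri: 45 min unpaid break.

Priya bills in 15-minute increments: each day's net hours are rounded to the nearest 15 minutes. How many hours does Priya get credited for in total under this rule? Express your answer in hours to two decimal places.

21.75 hours

Wed: 7:44 AM–5:31 PM = 9 h 47 min → rounds to 9 h 45 min
Thu: 11:11 AM–3:19 PM = 4 h 8 min → rounds to 4 h 15 min
Fri: 10:38 AM–7:11 PM = 8 h 33 min − 45 min = 7 h 48 min → rounds to 7 h 45 min
Total credited: 21 h 45 min.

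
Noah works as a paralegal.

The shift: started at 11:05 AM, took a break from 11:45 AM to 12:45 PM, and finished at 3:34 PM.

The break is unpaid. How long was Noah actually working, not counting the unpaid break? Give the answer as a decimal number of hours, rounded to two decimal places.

3.48 hours

The shift: 11:05 AM–3:34 PM = 4 h 29 min; less 60 min break → 3 h 29 min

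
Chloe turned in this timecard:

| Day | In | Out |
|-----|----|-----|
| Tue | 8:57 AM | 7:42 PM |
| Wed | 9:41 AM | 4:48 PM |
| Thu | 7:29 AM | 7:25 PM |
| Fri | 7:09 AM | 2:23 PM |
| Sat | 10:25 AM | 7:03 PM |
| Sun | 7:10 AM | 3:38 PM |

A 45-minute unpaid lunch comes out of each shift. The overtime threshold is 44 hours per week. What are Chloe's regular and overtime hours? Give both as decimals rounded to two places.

Tue: 8:57 AM–7:42 PM = 10 h 45 min; less 45 min break → 10 h 0 min
Wed: 9:41 AM–4:48 PM = 7 h 7 min; less 45 min break → 6 h 22 min
Thu: 7:29 AM–7:25 PM = 11 h 56 min; less 45 min break → 11 h 11 min
Fri: 7:09 AM–2:23 PM = 7 h 14 min; less 45 min break → 6 h 29 min
Sat: 10:25 AM–7:03 PM = 8 h 38 min; less 45 min break → 7 h 53 min
Sun: 7:10 AM–3:38 PM = 8 h 28 min; less 45 min break → 7 h 43 min
Total worked: 49 h 38 min = 49.63 h.
Threshold 44 h → overtime 5 h 38 min, regular 44 h 0 min.

Regular 44.00 hours, overtime 5.63 hours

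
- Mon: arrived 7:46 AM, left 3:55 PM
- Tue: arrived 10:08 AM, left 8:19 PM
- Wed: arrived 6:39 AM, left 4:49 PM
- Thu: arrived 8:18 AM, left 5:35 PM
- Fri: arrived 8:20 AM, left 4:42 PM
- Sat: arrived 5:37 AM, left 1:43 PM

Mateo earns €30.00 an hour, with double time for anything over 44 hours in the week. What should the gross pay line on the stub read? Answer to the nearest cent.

€1935.00

Mon: 7:46 AM–3:55 PM = 8 h 9 min
Tue: 10:08 AM–8:19 PM = 10 h 11 min
Wed: 6:39 AM–4:49 PM = 10 h 10 min
Thu: 8:18 AM–5:35 PM = 9 h 17 min
Fri: 8:20 AM–4:42 PM = 8 h 22 min
Sat: 5:37 AM–1:43 PM = 8 h 6 min
Total worked: 54 h 15 min = 3255 min.
Regular 44 h 0 min = 2640 min at €30.00/h; overtime 10 h 15 min = 615 min at €60.00/h.
Pay = (2640 × €30.00 + 615 × €60.00) ÷ 60 = €1935.00.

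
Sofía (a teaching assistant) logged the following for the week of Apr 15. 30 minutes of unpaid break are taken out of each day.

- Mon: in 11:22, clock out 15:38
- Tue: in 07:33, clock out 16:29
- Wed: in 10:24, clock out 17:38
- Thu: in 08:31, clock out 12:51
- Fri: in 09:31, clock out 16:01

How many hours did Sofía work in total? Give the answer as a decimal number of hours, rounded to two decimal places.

Mon: 11:22–15:38 = 4 h 16 min; less 30 min break → 3 h 46 min
Tue: 07:33–16:29 = 8 h 56 min; less 30 min break → 8 h 26 min
Wed: 10:24–17:38 = 7 h 14 min; less 30 min break → 6 h 44 min
Thu: 08:31–12:51 = 4 h 20 min; less 30 min break → 3 h 50 min
Fri: 09:31–16:01 = 6 h 30 min; less 30 min break → 6 h 0 min
Total: 3 h 46 min + 8 h 26 min + 6 h 44 min + 3 h 50 min + 6 h 0 min = 28 h 46 min.

28.77 hours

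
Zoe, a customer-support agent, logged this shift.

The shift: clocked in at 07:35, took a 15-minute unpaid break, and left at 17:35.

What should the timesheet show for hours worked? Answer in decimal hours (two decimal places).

The shift: 07:35–17:35 = 10 h 0 min; less 15 min break → 9 h 45 min

9.75 hours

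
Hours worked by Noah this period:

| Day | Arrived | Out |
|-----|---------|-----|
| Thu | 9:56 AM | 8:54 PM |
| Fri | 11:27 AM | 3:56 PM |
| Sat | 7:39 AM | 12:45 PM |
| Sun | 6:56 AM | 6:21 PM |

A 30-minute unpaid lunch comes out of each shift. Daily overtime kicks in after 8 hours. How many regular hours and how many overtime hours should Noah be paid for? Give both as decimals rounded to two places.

Regular 24.58 hours, overtime 5.38 hours

Thu: 9:56 AM–8:54 PM = 10 h 58 min; less 30 min break → 10 h 28 min
Fri: 11:27 AM–3:56 PM = 4 h 29 min; less 30 min break → 3 h 59 min
Sat: 7:39 AM–12:45 PM = 5 h 6 min; less 30 min break → 4 h 36 min
Sun: 6:56 AM–6:21 PM = 11 h 25 min; less 30 min break → 10 h 55 min
Thu reg 8 h 0 min / OT 2 h 28 min; Fri reg 3 h 59 min / OT 0 h 0 min; Sat reg 4 h 36 min / OT 0 h 0 min; Sun reg 8 h 0 min / OT 2 h 55 min.
Totals: regular 24 h 35 min, overtime 5 h 23 min.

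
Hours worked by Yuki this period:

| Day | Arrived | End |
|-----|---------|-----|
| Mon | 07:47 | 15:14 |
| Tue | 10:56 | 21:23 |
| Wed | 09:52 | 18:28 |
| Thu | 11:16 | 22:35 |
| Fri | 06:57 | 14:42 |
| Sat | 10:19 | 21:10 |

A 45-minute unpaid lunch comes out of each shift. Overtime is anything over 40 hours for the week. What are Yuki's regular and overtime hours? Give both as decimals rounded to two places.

Mon: 07:47–15:14 = 7 h 27 min; less 45 min break → 6 h 42 min
Tue: 10:56–21:23 = 10 h 27 min; less 45 min break → 9 h 42 min
Wed: 09:52–18:28 = 8 h 36 min; less 45 min break → 7 h 51 min
Thu: 11:16–22:35 = 11 h 19 min; less 45 min break → 10 h 34 min
Fri: 06:57–14:42 = 7 h 45 min; less 45 min break → 7 h 0 min
Sat: 10:19–21:10 = 10 h 51 min; less 45 min break → 10 h 6 min
Total worked: 51 h 55 min = 51.92 h.
Threshold 40 h → overtime 11 h 55 min, regular 40 h 0 min.

Regular 40.00 hours, overtime 11.92 hours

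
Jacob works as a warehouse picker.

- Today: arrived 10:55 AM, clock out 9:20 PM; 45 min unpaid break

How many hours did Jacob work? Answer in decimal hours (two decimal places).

Today: 10:55 AM–9:20 PM = 10 h 25 min; less 45 min break → 9 h 40 min

9.67 hours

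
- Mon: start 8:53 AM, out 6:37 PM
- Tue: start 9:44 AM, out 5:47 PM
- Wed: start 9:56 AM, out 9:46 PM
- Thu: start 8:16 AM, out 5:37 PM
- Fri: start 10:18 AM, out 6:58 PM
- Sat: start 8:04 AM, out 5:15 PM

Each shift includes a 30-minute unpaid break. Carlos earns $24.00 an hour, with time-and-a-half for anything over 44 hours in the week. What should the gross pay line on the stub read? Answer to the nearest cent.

Mon: 8:53 AM–6:37 PM = 9 h 44 min; less 30 min break → 9 h 14 min
Tue: 9:44 AM–5:47 PM = 8 h 3 min; less 30 min break → 7 h 33 min
Wed: 9:56 AM–9:46 PM = 11 h 50 min; less 30 min break → 11 h 20 min
Thu: 8:16 AM–5:37 PM = 9 h 21 min; less 30 min break → 8 h 51 min
Fri: 10:18 AM–6:58 PM = 8 h 40 min; less 30 min break → 8 h 10 min
Sat: 8:04 AM–5:15 PM = 9 h 11 min; less 30 min break → 8 h 41 min
Total worked: 53 h 49 min = 3229 min.
Regular 44 h 0 min = 2640 min at $24.00/h; overtime 9 h 49 min = 589 min at $36.00/h.
Pay = (2640 × $24.00 + 589 × $36.00) ÷ 60 = $1409.40.

$1409.40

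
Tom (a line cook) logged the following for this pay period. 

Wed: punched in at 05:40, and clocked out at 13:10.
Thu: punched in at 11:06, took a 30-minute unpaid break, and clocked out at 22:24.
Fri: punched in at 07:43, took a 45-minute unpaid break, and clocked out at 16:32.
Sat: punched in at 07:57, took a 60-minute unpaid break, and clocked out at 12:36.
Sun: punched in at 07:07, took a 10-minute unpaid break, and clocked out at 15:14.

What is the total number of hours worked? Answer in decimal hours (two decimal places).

Wed: 05:40–13:10 = 7 h 30 min
Thu: 11:06–22:24 = 11 h 18 min; less 30 min break → 10 h 48 min
Fri: 07:43–16:32 = 8 h 49 min; less 45 min break → 8 h 4 min
Sat: 07:57–12:36 = 4 h 39 min; less 60 min break → 3 h 39 min
Sun: 07:07–15:14 = 8 h 7 min; less 10 min break → 7 h 57 min
Total: 7 h 30 min + 10 h 48 min + 8 h 4 min + 3 h 39 min + 7 h 57 min = 37 h 58 min.

37.97 hours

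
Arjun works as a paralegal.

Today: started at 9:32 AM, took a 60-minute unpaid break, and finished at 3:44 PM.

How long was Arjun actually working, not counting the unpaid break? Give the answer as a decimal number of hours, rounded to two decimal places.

Today: 9:32 AM–3:44 PM = 6 h 12 min; less 60 min break → 5 h 12 min

5.20 hours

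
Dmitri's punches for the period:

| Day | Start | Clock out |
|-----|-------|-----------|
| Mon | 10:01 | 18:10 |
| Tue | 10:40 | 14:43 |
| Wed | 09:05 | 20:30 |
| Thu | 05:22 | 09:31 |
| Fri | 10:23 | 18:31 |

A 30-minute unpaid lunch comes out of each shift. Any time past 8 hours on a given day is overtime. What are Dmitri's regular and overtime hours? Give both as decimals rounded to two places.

Mon: 10:01–18:10 = 8 h 9 min; less 30 min break → 7 h 39 min
Tue: 10:40–14:43 = 4 h 3 min; less 30 min break → 3 h 33 min
Wed: 09:05–20:30 = 11 h 25 min; less 30 min break → 10 h 55 min
Thu: 05:22–09:31 = 4 h 9 min; less 30 min break → 3 h 39 min
Fri: 10:23–18:31 = 8 h 8 min; less 30 min break → 7 h 38 min
Mon reg 7 h 39 min / OT 0 h 0 min; Tue reg 3 h 33 min / OT 0 h 0 min; Wed reg 8 h 0 min / OT 2 h 55 min; Thu reg 3 h 39 min / OT 0 h 0 min; Fri reg 7 h 38 min / OT 0 h 0 min.
Totals: regular 30 h 29 min, overtime 2 h 55 min.

Regular 30.48 hours, overtime 2.92 hours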